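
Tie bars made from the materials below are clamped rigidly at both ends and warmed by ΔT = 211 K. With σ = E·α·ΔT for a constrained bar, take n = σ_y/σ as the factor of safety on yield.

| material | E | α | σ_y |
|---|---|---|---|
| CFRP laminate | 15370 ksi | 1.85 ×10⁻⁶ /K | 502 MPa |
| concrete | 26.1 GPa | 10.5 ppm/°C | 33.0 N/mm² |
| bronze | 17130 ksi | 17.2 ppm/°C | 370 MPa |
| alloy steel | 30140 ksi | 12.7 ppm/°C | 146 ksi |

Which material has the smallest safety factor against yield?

concrete

Converting E to GPa, α to ×10⁻⁶/K, σ_y to MPa, then σ and n for each:
  CFRP laminate: E = 106.0, α = 1.85, σ_y = 502.0 → σ = 41.4 MPa, n = 12.1
  concrete: E = 26.10, α = 10.5, σ_y = 33.00 → σ = 57.8 MPa, n = 0.571
  bronze: E = 118.1, α = 17.2, σ_y = 370.0 → σ = 429 MPa, n = 0.863
  alloy steel: E = 207.8, α = 12.7, σ_y = 1007 → σ = 557 MPa, n = 1.81
Concrete has the lowest safety factor, n = 0.571.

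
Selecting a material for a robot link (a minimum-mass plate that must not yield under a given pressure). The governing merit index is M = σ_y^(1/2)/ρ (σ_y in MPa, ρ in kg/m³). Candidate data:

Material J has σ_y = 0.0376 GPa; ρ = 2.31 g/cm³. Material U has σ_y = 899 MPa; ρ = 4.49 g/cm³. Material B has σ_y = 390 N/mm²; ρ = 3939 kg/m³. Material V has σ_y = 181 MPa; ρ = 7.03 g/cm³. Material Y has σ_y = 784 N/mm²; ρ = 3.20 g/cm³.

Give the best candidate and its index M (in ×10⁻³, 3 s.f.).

In SI units:
  material J: σ_y = 37.60 MPa, ρ = 2310 kg/m³
  material U: σ_y = 899.0 MPa, ρ = 4490 kg/m³
  material B: σ_y = 390.0 MPa, ρ = 3939 kg/m³
  material V: σ_y = 181.0 MPa, ρ = 7030 kg/m³
  material Y: σ_y = 784.0 MPa, ρ = 3200 kg/m³
  material Y: M = 8.75×10⁻³
  material U: M = 6.68×10⁻³
  material B: M = 5.01×10⁻³
  material J: M = 2.65×10⁻³
  material V: M = 1.91×10⁻³
Material Y ranks first.

material Y, M = 8.75×10⁻³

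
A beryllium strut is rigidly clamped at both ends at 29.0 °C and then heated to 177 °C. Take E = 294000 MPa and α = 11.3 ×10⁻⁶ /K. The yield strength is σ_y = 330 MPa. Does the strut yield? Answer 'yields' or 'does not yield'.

E = 294000 MPa = 294.0 GPa.
ΔT = 148.0 K. Constrained thermal stress σ = E·α·ΔT = 294.0×10³ MPa × 11.3×10⁻⁶ × 148.0 = 492 MPa (compressive).
Compare to σ_y = 330 MPa: σ ≥ σ_y, so it yields.

yields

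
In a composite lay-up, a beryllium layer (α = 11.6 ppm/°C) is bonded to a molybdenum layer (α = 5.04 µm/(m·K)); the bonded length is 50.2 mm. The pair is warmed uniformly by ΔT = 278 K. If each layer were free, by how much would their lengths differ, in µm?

91.5 µm

Δα = |11.6 − 5.04|×10⁻⁶/K = 6.56×10⁻⁶/K.
ΔL_mismatch = Δα·L·ΔT = 6.56×10⁻⁶ × 50.2 mm × 278.0 K = 91.5 µm.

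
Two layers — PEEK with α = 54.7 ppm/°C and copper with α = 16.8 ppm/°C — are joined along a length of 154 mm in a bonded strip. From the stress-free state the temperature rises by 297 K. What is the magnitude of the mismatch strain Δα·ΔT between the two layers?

0.0113

Δα = |54.7 − 16.8|×10⁻⁶/K = 37.9×10⁻⁶/K.
Mismatch strain = Δα·ΔT = 37.9×10⁻⁶ × 297.0 = 0.0113.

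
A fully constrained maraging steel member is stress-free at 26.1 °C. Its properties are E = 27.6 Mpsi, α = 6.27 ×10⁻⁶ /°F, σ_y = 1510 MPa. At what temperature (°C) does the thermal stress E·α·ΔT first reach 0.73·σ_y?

539 °C

E = 27.6 Mpsi = 190.3 GPa.
α = 6.27×10⁻⁶/°F × 9/5 = 11.3×10⁻⁶/K.
E·α·ΔT = 1102 MPa ⇒ ΔT = 1102 / (190.3×10³ × 11.3×10⁻⁶) = 513.3 K.
T = 26.1 + 513.3 = 539.4 °C.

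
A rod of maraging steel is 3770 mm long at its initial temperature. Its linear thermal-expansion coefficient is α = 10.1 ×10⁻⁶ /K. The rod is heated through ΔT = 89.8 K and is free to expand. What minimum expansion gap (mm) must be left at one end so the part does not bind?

ΔL = α·L₀·ΔT = 10.1×10⁻⁶ × 3770 mm × 89.80 K = 3.42 mm.

3.42 mm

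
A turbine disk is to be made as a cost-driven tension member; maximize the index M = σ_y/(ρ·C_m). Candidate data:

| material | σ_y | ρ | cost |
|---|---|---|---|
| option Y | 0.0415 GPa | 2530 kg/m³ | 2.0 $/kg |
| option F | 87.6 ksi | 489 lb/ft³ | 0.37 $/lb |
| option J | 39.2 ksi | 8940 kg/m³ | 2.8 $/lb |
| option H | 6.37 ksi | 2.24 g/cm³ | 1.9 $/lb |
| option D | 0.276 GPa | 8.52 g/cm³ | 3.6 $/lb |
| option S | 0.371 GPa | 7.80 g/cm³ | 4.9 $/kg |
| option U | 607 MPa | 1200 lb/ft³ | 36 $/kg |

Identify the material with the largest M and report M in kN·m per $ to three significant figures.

option F, M = 94.5 kN·m per $

Putting every candidate on a common basis:
  option Y: σ_y = 41.50 MPa, ρ = 2530 kg/m³, cost = 2.000 $/kg
  option F: σ_y = 604.0 MPa, ρ = 7833 kg/m³, cost = 0.8157 $/kg
  option J: σ_y = 270.3 MPa, ρ = 8940 kg/m³, cost = 6.173 $/kg
  option H: σ_y = 43.92 MPa, ρ = 2240 kg/m³, cost = 4.189 $/kg
  option D: σ_y = 276.0 MPa, ρ = 8520 kg/m³, cost = 7.937 $/kg
  option S: σ_y = 371.0 MPa, ρ = 7800 kg/m³, cost = 4.900 $/kg
  option U: σ_y = 607.0 MPa, ρ = 19220 kg/m³, cost = 36.00 $/kg
  option F: M = 94.5 kN·m per $
  option S: M = 9.71 kN·m per $
  option Y: M = 8.20 kN·m per $
  option J: M = 4.90 kN·m per $
  option H: M = 4.68 kN·m per $
  option D: M = 4.08 kN·m per $
  option U: M = 0.877 kN·m per $
Option F ranks first.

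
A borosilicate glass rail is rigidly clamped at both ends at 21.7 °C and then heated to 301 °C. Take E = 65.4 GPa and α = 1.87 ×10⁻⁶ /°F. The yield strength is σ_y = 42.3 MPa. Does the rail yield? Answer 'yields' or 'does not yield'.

yields

α = 1.87×10⁻⁶/°F × 9/5 = 3.37×10⁻⁶/K.
ΔT = 279.3 K. Constrained thermal stress σ = E·α·ΔT = 65.40×10³ MPa × 3.37×10⁻⁶ × 279.3 = 61.5 MPa (compressive).
Compare to σ_y = 42.3 MPa: σ ≥ σ_y, so it yields.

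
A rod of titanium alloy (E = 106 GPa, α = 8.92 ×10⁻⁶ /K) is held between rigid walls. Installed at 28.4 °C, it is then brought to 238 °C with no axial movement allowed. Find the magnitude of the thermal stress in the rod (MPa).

198 MPa

ΔT = 209.6 K. Constrained thermal stress σ = E·α·ΔT = 106.0×10³ MPa × 8.92×10⁻⁶ × 209.6 = 198 MPa (compressive).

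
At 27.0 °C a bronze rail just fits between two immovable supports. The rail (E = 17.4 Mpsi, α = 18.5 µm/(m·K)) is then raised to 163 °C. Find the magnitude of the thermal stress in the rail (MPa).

E = 17.4 Mpsi = 120.0 GPa.
ΔT = 136.0 K. Constrained thermal stress σ = E·α·ΔT = 120.0×10³ MPa × 18.5×10⁻⁶ × 136.0 = 302 MPa (compressive).

302 MPa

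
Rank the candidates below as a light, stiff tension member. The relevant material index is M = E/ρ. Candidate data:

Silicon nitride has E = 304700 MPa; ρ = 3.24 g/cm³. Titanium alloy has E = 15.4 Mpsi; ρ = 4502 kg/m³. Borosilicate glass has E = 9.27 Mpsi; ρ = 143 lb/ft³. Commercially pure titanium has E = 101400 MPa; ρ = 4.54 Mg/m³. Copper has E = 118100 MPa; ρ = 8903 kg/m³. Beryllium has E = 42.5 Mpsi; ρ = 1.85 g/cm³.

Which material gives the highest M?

In SI units:
  silicon nitride: E = 304.7 GPa, ρ = 3240 kg/m³
  titanium alloy: E = 106.2 GPa, ρ = 4502 kg/m³
  borosilicate glass: E = 63.91 GPa, ρ = 2291 kg/m³
  commercially pure titanium: E = 101.4 GPa, ρ = 4540 kg/m³
  copper: E = 118.1 GPa, ρ = 8903 kg/m³
  beryllium: E = 293.0 GPa, ρ = 1850 kg/m³
  beryllium: M = 158 MN·m/kg
  silicon nitride: M = 94.0 MN·m/kg
  borosilicate glass: M = 27.9 MN·m/kg
  titanium alloy: M = 23.6 MN·m/kg
  commercially pure titanium: M = 22.3 MN·m/kg
  copper: M = 13.3 MN·m/kg
The maximum is for beryllium.

beryllium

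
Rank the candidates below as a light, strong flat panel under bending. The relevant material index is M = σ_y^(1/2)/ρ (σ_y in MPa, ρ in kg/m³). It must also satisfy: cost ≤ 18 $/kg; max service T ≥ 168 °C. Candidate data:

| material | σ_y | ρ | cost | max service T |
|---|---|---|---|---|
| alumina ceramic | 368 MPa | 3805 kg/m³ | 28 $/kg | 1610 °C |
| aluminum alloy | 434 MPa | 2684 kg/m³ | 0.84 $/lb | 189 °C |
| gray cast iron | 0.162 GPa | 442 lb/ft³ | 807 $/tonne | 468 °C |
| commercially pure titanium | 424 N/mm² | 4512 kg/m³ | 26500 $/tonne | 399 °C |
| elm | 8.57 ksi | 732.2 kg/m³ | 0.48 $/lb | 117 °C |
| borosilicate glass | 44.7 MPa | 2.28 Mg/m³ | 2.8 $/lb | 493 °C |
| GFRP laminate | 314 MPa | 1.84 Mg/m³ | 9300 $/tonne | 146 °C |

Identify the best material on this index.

aluminum alloy

Screen on constraints: cost ≤ 18 $/kg; max service T ≥ 168 °C. Survivors: aluminum alloy, gray cast iron, borosilicate glass.
In SI units:
  aluminum alloy: σ_y = 434.0 MPa, ρ = 2684 kg/m³
  gray cast iron: σ_y = 162.0 MPa, ρ = 7080 kg/m³
  borosilicate glass: σ_y = 44.70 MPa, ρ = 2280 kg/m³
  aluminum alloy: M = 7.76×10⁻³
  borosilicate glass: M = 2.93×10⁻³
  gray cast iron: M = 1.80×10⁻³
Aluminum alloy ranks first.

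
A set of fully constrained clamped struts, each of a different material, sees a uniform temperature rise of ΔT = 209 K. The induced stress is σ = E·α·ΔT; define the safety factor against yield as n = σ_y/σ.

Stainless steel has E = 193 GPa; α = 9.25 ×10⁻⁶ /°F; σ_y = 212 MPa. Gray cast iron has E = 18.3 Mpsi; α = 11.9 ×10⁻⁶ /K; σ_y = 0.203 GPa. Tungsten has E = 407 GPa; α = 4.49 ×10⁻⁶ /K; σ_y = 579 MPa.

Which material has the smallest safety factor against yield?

Converting E to GPa, α to ×10⁻⁶/K, σ_y to MPa, then σ and n for each:
  stainless steel: E = 193.0, α = 16.6, σ_y = 212.0 → σ = 672 MPa, n = 0.316
  gray cast iron: E = 126.2, α = 11.9, σ_y = 203.0 → σ = 314 MPa, n = 0.647
  tungsten: E = 407.0, α = 4.49, σ_y = 579.0 → σ = 382 MPa, n = 1.52
Stainless steel has the lowest safety factor, n = 0.316.

stainless steel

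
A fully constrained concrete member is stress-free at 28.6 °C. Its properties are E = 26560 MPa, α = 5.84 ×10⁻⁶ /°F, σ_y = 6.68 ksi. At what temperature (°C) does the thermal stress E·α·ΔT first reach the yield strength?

E = 26560 MPa = 26.56 GPa.
α = 5.84×10⁻⁶/°F × 9/5 = 10.5×10⁻⁶/K.
σ_y = 6.68 ksi = 46.06 MPa.
E·α·ΔT = 46.06 MPa ⇒ ΔT = 46.06 / (26.56×10³ × 10.5×10⁻⁶) = 165.0 K.
T = 28.6 + 165.0 = 193.6 °C.

194 °C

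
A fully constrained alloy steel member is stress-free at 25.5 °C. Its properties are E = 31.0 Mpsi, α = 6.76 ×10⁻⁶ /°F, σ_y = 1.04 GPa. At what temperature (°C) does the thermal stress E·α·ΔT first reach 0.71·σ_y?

E = 31.0 Mpsi = 213.7 GPa.
α = 6.76×10⁻⁶/°F × 9/5 = 12.2×10⁻⁶/K.
σ_y = 1.04 GPa = 1040 MPa.
E·α·ΔT = 738.4 MPa ⇒ ΔT = 738.4 / (213.7×10³ × 12.2×10⁻⁶) = 283.9 K.
T = 25.5 + 283.9 = 309.4 °C.

309 °C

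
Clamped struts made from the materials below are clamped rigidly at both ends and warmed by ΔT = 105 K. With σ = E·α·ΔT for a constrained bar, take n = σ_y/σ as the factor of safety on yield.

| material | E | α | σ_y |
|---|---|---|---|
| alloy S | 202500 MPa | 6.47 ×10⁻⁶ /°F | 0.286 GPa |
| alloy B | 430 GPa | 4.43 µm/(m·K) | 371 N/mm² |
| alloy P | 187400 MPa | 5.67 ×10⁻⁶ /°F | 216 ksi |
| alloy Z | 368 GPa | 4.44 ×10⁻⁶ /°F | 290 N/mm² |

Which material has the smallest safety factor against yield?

Per material, after unit conversion:
  alloy S: E = 202.5, α = 11.6, σ_y = 286.0 → σ = 248 MPa, n = 1.15
  alloy B: E = 430.0, α = 4.43, σ_y = 371.0 → σ = 200 MPa, n = 1.85
  alloy P: E = 187.4, α = 10.2, σ_y = 1489 → σ = 201 MPa, n = 7.42
  alloy Z: E = 368.0, α = 7.99, σ_y = 290.0 → σ = 309 MPa, n = 0.939
Smallest n: alloy Z with n = 0.939.

alloy Z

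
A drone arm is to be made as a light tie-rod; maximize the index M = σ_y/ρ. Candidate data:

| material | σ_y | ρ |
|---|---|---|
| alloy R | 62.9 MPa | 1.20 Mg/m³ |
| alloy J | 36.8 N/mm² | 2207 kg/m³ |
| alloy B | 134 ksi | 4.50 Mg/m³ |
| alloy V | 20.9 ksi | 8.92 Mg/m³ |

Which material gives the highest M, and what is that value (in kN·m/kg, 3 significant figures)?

Normalizing units and computing the index:
  alloy R: σ_y = 62.90 MPa, ρ = 1200 kg/m³
  alloy J: σ_y = 36.80 MPa, ρ = 2207 kg/m³
  alloy B: σ_y = 923.9 MPa, ρ = 4500 kg/m³
  alloy V: σ_y = 144.1 MPa, ρ = 8920 kg/m³
  alloy B: M = 205 kN·m/kg
  alloy R: M = 52.4 kN·m/kg
  alloy J: M = 16.7 kN·m/kg
  alloy V: M = 16.2 kN·m/kg
The maximum is for alloy B.

alloy B, M = 205 kN·m/kg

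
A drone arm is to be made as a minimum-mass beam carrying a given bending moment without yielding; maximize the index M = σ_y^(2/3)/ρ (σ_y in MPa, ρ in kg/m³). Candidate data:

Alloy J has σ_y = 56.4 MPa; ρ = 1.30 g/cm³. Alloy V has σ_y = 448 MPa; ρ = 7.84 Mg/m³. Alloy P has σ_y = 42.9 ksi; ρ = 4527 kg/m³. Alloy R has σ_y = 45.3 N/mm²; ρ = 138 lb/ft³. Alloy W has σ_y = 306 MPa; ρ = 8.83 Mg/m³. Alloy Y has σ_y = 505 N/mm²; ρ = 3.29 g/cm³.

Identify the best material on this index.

alloy Y

Convert each candidate to consistent units, then evaluate M:
  alloy J: σ_y = 56.40 MPa, ρ = 1300 kg/m³
  alloy V: σ_y = 448.0 MPa, ρ = 7840 kg/m³
  alloy P: σ_y = 295.8 MPa, ρ = 4527 kg/m³
  alloy R: σ_y = 45.30 MPa, ρ = 2211 kg/m³
  alloy W: σ_y = 306.0 MPa, ρ = 8830 kg/m³
  alloy Y: σ_y = 505.0 MPa, ρ = 3290 kg/m³
  alloy Y: M = 19.3×10⁻³
  alloy J: M = 11.3×10⁻³
  alloy P: M = 9.81×10⁻³
  alloy V: M = 7.47×10⁻³
  alloy R: M = 5.75×10⁻³
  alloy W: M = 5.14×10⁻³
The maximum is for alloy Y.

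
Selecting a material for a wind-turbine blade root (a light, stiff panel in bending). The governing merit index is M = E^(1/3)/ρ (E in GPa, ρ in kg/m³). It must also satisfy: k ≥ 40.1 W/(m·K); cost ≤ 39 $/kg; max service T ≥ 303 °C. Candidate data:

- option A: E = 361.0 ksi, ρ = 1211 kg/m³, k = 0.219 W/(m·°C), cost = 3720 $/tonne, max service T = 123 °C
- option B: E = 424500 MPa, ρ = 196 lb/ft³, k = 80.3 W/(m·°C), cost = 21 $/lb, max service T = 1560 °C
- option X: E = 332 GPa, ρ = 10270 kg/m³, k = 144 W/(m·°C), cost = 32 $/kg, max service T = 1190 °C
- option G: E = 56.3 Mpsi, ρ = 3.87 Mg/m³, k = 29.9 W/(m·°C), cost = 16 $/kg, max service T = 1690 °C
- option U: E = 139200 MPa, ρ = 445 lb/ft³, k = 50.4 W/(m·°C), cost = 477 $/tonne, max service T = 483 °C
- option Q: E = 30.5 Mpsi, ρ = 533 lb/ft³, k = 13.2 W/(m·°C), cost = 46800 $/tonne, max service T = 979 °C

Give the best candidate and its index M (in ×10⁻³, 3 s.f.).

Screen on constraints: k ≥ 40.1 W/(m·K); cost ≤ 39 $/kg; max service T ≥ 303 °C. Survivors: option X, option U.
In SI units:
  option X: E = 332.0 GPa, ρ = 10270 kg/m³
  option U: E = 139.2 GPa, ρ = 7128 kg/m³
  option U: M = 0.727×10⁻³
  option X: M = 0.674×10⁻³
Option U ranks first.

option U, M = 0.727×10⁻³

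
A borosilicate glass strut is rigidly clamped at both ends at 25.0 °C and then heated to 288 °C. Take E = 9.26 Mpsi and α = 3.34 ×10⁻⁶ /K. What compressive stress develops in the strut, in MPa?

56.1 MPa

E = 9.26 Mpsi = 63.85 GPa.
ΔT = 263.0 K. Constrained thermal stress σ = E·α·ΔT = 63.85×10³ MPa × 3.34×10⁻⁶ × 263.0 = 56.1 MPa (compressive).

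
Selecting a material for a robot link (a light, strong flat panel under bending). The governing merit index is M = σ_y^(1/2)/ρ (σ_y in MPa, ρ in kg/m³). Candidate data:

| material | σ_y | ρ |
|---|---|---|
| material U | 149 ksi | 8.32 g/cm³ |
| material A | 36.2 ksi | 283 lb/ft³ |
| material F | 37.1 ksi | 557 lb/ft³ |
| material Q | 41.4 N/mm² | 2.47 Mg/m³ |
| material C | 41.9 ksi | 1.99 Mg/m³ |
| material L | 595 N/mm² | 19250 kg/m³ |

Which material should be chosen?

material C

Putting every candidate on a common basis:
  material U: σ_y = 1027 MPa, ρ = 8320 kg/m³
  material A: σ_y = 249.6 MPa, ρ = 4533 kg/m³
  material F: σ_y = 255.8 MPa, ρ = 8922 kg/m³
  material Q: σ_y = 41.40 MPa, ρ = 2470 kg/m³
  material C: σ_y = 288.9 MPa, ρ = 1990 kg/m³
  material L: σ_y = 595.0 MPa, ρ = 19250 kg/m³
  material C: M = 8.54×10⁻³
  material U: M = 3.85×10⁻³
  material A: M = 3.49×10⁻³
  material Q: M = 2.60×10⁻³
  material F: M = 1.79×10⁻³
  material L: M = 1.27×10⁻³
The maximum is for material C.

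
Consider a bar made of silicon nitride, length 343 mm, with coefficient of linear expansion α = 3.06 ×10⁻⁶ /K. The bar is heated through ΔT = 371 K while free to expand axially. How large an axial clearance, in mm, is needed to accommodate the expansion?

ΔL = α·L₀·ΔT = 3.06×10⁻⁶ × 343 mm × 371.0 K = 0.389 mm.

0.389 mm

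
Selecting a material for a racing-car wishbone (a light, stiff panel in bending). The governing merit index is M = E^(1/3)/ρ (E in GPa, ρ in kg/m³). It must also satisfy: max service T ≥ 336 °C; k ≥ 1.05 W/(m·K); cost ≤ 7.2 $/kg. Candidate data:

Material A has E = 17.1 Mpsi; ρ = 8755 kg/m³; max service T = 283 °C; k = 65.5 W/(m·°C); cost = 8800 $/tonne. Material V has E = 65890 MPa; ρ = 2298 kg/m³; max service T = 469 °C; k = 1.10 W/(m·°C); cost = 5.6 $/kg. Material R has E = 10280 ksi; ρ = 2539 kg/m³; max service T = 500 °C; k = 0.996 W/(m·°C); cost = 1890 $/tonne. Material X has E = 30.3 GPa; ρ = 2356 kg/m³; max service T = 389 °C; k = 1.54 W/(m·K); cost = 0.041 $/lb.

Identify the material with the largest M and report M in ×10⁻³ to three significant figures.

material V, M = 1.76×10⁻³

Screen on constraints: max service T ≥ 336 °C; k ≥ 1.05 W/(m·K); cost ≤ 7.2 $/kg. Survivors: material V, material X.
Putting every candidate on a common basis:
  material V: E = 65.89 GPa, ρ = 2298 kg/m³
  material X: E = 30.30 GPa, ρ = 2356 kg/m³
  material V: M = 1.76×10⁻³
  material X: M = 1.32×10⁻³
Material V has the largest M.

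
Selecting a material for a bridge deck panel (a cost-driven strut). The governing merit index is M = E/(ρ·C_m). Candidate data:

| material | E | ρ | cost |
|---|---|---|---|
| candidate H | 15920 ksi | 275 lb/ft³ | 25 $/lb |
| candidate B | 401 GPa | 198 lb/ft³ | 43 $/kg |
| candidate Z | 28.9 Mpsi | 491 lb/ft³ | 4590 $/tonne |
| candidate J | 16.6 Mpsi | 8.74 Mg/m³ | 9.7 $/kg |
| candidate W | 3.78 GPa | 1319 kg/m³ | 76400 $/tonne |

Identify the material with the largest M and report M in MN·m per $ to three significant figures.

candidate Z, M = 5.52 MN·m per $

In SI units:
  candidate H: E = 109.8 GPa, ρ = 4405 kg/m³, cost = 55.11 $/kg
  candidate B: E = 401.0 GPa, ρ = 3172 kg/m³, cost = 43.00 $/kg
  candidate Z: E = 199.3 GPa, ρ = 7865 kg/m³, cost = 4.590 $/kg
  candidate J: E = 114.5 GPa, ρ = 8740 kg/m³, cost = 9.700 $/kg
  candidate W: E = 3.780 GPa, ρ = 1319 kg/m³, cost = 76.40 $/kg
  candidate Z: M = 5.52 MN·m per $
  candidate B: M = 2.94 MN·m per $
  candidate J: M = 1.35 MN·m per $
  candidate H: M = 0.452 MN·m per $
  candidate W: M = 0.0375 MN·m per $
Highest index: candidate Z.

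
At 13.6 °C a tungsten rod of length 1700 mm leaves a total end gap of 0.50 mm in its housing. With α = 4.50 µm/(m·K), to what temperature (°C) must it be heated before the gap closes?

α·L₀·ΔT = 0.5 mm ⇒ ΔT = 0.5 / (4.50×10⁻⁶ × 1700.0) = 65.36 K.
T = 13.6 + 65.36 = 78.96 °C.

79.0 °C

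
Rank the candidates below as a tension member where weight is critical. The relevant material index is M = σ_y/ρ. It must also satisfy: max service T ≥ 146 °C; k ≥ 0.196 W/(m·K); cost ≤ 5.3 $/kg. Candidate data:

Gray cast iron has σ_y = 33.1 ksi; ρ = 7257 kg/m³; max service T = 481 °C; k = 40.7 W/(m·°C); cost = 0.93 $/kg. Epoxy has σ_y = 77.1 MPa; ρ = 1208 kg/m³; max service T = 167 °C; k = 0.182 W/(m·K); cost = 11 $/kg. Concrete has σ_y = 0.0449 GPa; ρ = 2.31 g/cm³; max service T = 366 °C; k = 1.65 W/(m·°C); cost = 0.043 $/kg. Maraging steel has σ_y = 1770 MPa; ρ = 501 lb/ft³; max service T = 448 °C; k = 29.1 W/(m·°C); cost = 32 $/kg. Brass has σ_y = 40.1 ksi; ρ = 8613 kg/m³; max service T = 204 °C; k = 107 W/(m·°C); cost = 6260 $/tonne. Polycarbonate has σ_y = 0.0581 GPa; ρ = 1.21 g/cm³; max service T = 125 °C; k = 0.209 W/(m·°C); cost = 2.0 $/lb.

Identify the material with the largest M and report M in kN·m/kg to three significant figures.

gray cast iron, M = 31.4 kN·m/kg

Screen on constraints: max service T ≥ 146 °C; k ≥ 0.196 W/(m·K); cost ≤ 5.3 $/kg. Survivors: gray cast iron, concrete.
Putting every candidate on a common basis:
  gray cast iron: σ_y = 228.2 MPa, ρ = 7257 kg/m³
  concrete: σ_y = 44.90 MPa, ρ = 2310 kg/m³
  gray cast iron: M = 31.4 kN·m/kg
  concrete: M = 19.4 kN·m/kg
Gray cast iron has the largest M.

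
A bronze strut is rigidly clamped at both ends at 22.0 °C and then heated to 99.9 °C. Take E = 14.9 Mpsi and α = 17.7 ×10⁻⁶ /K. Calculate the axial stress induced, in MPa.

E = 14.9 Mpsi = 102.7 GPa.
ΔT = 77.90 K. Constrained thermal stress σ = E·α·ΔT = 102.7×10³ MPa × 17.7×10⁻⁶ × 77.90 = 142 MPa (compressive).

142 MPa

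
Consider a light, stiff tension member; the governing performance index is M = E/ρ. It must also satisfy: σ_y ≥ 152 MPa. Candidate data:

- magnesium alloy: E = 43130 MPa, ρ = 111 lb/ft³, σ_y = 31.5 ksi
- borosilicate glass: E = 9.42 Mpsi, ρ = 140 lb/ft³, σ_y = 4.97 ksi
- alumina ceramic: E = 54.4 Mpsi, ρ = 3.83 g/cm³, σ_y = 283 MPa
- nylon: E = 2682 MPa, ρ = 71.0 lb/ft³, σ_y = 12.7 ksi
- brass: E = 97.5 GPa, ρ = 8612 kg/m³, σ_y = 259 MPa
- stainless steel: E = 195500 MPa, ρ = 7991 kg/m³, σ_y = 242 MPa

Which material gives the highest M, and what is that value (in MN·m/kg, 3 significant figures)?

alumina ceramic, M = 97.9 MN·m/kg

Screen on constraints: σ_y ≥ 152 MPa. Survivors: magnesium alloy, alumina ceramic, brass, stainless steel.
Convert each candidate to consistent units, then evaluate M:
  magnesium alloy: E = 43.13 GPa, ρ = 1778 kg/m³
  alumina ceramic: E = 375.1 GPa, ρ = 3830 kg/m³
  brass: E = 97.50 GPa, ρ = 8612 kg/m³
  stainless steel: E = 195.5 GPa, ρ = 7991 kg/m³
  alumina ceramic: M = 97.9 MN·m/kg
  stainless steel: M = 24.5 MN·m/kg
  magnesium alloy: M = 24.3 MN·m/kg
  brass: M = 11.3 MN·m/kg
The maximum is for alumina ceramic.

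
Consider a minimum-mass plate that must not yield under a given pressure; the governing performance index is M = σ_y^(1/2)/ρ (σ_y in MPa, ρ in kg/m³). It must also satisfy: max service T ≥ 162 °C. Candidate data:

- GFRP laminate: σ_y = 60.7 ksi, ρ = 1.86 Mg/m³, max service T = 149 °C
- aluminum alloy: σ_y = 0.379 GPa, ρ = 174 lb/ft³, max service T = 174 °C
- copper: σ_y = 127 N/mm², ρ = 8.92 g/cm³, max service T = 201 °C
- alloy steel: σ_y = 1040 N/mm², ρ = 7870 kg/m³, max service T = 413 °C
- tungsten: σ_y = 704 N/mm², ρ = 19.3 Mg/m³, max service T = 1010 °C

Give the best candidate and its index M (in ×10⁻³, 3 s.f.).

Screen on constraints: max service T ≥ 162 °C. Survivors: aluminum alloy, copper, alloy steel, tungsten.
After converting to SI:
  aluminum alloy: σ_y = 379.0 MPa, ρ = 2787 kg/m³
  copper: σ_y = 127.0 MPa, ρ = 8920 kg/m³
  alloy steel: σ_y = 1040 MPa, ρ = 7870 kg/m³
  tungsten: σ_y = 704.0 MPa, ρ = 19300 kg/m³
  aluminum alloy: M = 6.98×10⁻³
  alloy steel: M = 4.10×10⁻³
  tungsten: M = 1.37×10⁻³
  copper: M = 1.26×10⁻³
Aluminum alloy has the largest M.

aluminum alloy, M = 6.98×10⁻³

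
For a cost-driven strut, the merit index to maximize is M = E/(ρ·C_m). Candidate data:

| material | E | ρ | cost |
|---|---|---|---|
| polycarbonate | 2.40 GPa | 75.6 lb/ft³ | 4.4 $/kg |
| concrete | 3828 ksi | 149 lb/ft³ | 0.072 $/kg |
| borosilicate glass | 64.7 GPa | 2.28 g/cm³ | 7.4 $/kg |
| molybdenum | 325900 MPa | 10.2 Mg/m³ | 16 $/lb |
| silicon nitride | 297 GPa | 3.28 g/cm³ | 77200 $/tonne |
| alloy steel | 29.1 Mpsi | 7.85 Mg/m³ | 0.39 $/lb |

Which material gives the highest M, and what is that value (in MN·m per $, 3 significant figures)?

concrete, M = 154 MN·m per $

Normalizing units and computing the index:
  polycarbonate: E = 2.400 GPa, ρ = 1211 kg/m³, cost = 4.400 $/kg
  concrete: E = 26.39 GPa, ρ = 2387 kg/m³, cost = 0.07200 $/kg
  borosilicate glass: E = 64.70 GPa, ρ = 2280 kg/m³, cost = 7.400 $/kg
  molybdenum: E = 325.9 GPa, ρ = 10200 kg/m³, cost = 35.27 $/kg
  silicon nitride: E = 297.0 GPa, ρ = 3280 kg/m³, cost = 77.20 $/kg
  alloy steel: E = 200.6 GPa, ρ = 7850 kg/m³, cost = 0.8598 $/kg
  concrete: M = 154 MN·m per $
  alloy steel: M = 29.7 MN·m per $
  borosilicate glass: M = 3.83 MN·m per $
  silicon nitride: M = 1.17 MN·m per $
  molybdenum: M = 0.906 MN·m per $
  polycarbonate: M = 0.450 MN·m per $
Concrete ranks first.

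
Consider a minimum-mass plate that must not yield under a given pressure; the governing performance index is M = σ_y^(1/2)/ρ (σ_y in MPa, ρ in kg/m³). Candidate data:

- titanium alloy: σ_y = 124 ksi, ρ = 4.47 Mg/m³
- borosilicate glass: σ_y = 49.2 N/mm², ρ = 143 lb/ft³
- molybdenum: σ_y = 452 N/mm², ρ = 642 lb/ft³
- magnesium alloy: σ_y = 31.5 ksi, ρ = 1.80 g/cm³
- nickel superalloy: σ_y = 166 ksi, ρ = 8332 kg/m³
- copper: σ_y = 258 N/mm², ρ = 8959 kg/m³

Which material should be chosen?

magnesium alloy

Convert each candidate to consistent units, then evaluate M:
  titanium alloy: σ_y = 855.0 MPa, ρ = 4470 kg/m³
  borosilicate glass: σ_y = 49.20 MPa, ρ = 2291 kg/m³
  molybdenum: σ_y = 452.0 MPa, ρ = 10280 kg/m³
  magnesium alloy: σ_y = 217.2 MPa, ρ = 1800 kg/m³
  nickel superalloy: σ_y = 1145 MPa, ρ = 8332 kg/m³
  copper: σ_y = 258.0 MPa, ρ = 8959 kg/m³
  magnesium alloy: M = 8.19×10⁻³
  titanium alloy: M = 6.54×10⁻³
  nickel superalloy: M = 4.06×10⁻³
  borosilicate glass: M = 3.06×10⁻³
  molybdenum: M = 2.07×10⁻³
  copper: M = 1.79×10⁻³
Magnesium alloy ranks first.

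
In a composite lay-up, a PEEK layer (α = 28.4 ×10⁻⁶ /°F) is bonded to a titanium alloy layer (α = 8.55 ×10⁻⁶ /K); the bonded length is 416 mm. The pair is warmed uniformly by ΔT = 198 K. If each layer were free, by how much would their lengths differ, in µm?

3510 µm

PEEK: α = 28.4×10⁻⁶/°F × 9/5 = 51.1×10⁻⁶/K.
Δα = |51.1 − 8.55|×10⁻⁶/K = 42.6×10⁻⁶/K.
ΔL_mismatch = Δα·L·ΔT = 42.6×10⁻⁶ × 416.0 mm × 198.0 K = 3510 µm.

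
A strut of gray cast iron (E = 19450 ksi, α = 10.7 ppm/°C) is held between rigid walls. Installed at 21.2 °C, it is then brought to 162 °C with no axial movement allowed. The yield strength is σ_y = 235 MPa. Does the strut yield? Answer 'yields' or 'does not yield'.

does not yield

E = 19450 ksi = 134.1 GPa.
ΔT = 140.8 K. Constrained thermal stress σ = E·α·ΔT = 134.1×10³ MPa × 10.7×10⁻⁶ × 140.8 = 202 MPa (compressive).
Compare to σ_y = 235 MPa: σ < σ_y, so it does not yield.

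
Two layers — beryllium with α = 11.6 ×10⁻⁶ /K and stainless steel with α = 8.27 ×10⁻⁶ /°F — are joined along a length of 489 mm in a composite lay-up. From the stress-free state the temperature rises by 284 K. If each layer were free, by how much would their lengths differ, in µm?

stainless steel: α = 8.27×10⁻⁶/°F × 9/5 = 14.9×10⁻⁶/K.
Δα = |11.6 − 14.9|×10⁻⁶/K = 3.29×10⁻⁶/K.
ΔL_mismatch = Δα·L·ΔT = 3.29×10⁻⁶ × 489.0 mm × 284.0 K = 456 µm.

456 µm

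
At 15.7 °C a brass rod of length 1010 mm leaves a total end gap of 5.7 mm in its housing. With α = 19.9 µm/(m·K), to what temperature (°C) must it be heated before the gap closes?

α·L₀·ΔT = 5.7 mm ⇒ ΔT = 5.7 / (19.9×10⁻⁶ × 1010.0) = 283.6 K.
T = 15.7 + 283.6 = 299.3 °C.

299 °C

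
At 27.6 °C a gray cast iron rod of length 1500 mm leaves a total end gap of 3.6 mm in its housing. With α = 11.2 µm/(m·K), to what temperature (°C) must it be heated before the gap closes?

242 °C

α·L₀·ΔT = 3.6 mm ⇒ ΔT = 3.6 / (11.2×10⁻⁶ × 1500.0) = 214.3 K.
T = 27.6 + 214.3 = 241.9 °C.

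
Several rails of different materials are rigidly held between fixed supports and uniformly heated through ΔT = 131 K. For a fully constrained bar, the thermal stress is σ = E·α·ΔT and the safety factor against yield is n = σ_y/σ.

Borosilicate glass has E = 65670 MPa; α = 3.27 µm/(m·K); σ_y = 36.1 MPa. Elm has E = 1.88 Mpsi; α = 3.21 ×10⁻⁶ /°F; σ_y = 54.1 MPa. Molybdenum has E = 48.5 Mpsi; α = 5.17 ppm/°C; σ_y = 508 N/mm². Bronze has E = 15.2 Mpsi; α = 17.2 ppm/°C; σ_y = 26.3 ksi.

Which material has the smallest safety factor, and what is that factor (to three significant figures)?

Converting E to GPa, α to ×10⁻⁶/K, σ_y to MPa, then σ and n for each:
  borosilicate glass: E = 65.67, α = 3.27, σ_y = 36.10 → σ = 28.1 MPa, n = 1.28
  elm: E = 12.96, α = 5.78, σ_y = 54.10 → σ = 9.81 MPa, n = 5.51
  molybdenum: E = 334.4, α = 5.17, σ_y = 508.0 → σ = 226 MPa, n = 2.24
  bronze: E = 104.8, α = 17.2, σ_y = 181.3 → σ = 236 MPa, n = 0.768
Smallest n: bronze with n = 0.768.

bronze, n = 0.768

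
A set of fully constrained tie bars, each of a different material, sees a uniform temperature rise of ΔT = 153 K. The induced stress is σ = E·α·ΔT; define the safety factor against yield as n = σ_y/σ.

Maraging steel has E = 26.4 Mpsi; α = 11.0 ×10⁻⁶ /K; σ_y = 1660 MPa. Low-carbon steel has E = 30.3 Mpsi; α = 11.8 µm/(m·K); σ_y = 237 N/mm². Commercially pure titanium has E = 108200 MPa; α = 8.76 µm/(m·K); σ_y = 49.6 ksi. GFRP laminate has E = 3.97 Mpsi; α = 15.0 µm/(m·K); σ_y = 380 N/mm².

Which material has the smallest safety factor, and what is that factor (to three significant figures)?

In consistent units (E in GPa, α in ×10⁻⁶/K, σ_y in MPa):
  maraging steel: E = 182.0, α = 11.0, σ_y = 1660 → σ = 306 MPa, n = 5.42
  low-carbon steel: E = 208.9, α = 11.8, σ_y = 237.0 → σ = 377 MPa, n = 0.628
  commercially pure titanium: E = 108.2, α = 8.76, σ_y = 342.0 → σ = 145 MPa, n = 2.36
  GFRP laminate: E = 27.37, α = 15.0, σ_y = 380.0 → σ = 62.8 MPa, n = 6.05
Low-carbon steel has the lowest safety factor, n = 0.628.

low-carbon steel, n = 0.628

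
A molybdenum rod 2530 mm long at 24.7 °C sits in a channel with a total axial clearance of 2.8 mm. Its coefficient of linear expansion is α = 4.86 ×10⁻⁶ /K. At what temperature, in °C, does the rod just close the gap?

252 °C

α·L₀·ΔT = 2.8 mm ⇒ ΔT = 2.8 / (4.86×10⁻⁶ × 2530.0) = 227.7 K.
T = 24.7 + 227.7 = 252.4 °C.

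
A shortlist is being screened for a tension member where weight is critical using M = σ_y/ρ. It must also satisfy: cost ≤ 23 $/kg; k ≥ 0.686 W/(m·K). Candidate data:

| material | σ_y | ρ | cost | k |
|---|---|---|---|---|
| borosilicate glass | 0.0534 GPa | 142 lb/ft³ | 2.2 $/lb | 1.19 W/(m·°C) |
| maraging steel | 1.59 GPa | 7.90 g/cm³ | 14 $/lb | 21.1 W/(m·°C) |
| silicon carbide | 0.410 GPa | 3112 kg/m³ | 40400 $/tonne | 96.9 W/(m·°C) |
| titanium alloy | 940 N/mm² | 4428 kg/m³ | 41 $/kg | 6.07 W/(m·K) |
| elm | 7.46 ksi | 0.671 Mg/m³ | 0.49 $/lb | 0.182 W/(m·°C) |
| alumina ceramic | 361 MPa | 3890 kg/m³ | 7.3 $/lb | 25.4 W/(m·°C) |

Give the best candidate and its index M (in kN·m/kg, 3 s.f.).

Screen on constraints: cost ≤ 23 $/kg; k ≥ 0.686 W/(m·K). Survivors: borosilicate glass, alumina ceramic.
After converting to SI:
  borosilicate glass: σ_y = 53.40 MPa, ρ = 2275 kg/m³
  alumina ceramic: σ_y = 361.0 MPa, ρ = 3890 kg/m³
  alumina ceramic: M = 92.8 kN·m/kg
  borosilicate glass: M = 23.5 kN·m/kg
Alumina ceramic has the largest M.

alumina ceramic, M = 92.8 kN·m/kg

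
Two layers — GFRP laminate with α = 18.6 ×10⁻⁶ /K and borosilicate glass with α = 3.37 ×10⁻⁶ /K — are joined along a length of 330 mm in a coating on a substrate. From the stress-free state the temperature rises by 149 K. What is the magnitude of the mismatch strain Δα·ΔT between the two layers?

Δα = |18.6 − 3.37|×10⁻⁶/K = 15.2×10⁻⁶/K.
Mismatch strain = Δα·ΔT = 15.2×10⁻⁶ × 149.0 = 2.27×10⁻³.

2.27×10⁻³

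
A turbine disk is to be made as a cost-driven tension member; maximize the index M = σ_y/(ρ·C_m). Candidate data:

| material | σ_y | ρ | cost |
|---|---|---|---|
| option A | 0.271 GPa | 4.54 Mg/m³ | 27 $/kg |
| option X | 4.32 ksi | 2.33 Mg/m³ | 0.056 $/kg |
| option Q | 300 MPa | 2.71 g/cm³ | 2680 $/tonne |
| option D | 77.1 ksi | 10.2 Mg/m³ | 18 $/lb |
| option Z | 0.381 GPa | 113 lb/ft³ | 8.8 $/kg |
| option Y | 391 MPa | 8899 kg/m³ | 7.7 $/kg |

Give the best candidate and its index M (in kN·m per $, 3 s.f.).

option X, M = 228 kN·m per $

Putting every candidate on a common basis:
  option A: σ_y = 271.0 MPa, ρ = 4540 kg/m³, cost = 27.00 $/kg
  option X: σ_y = 29.79 MPa, ρ = 2330 kg/m³, cost = 0.05600 $/kg
  option Q: σ_y = 300.0 MPa, ρ = 2710 kg/m³, cost = 2.680 $/kg
  option D: σ_y = 531.6 MPa, ρ = 10200 kg/m³, cost = 39.68 $/kg
  option Z: σ_y = 381.0 MPa, ρ = 1810 kg/m³, cost = 8.800 $/kg
  option Y: σ_y = 391.0 MPa, ρ = 8899 kg/m³, cost = 7.700 $/kg
  option X: M = 228 kN·m per $
  option Q: M = 41.3 kN·m per $
  option Z: M = 23.9 kN·m per $
  option Y: M = 5.71 kN·m per $
  option A: M = 2.21 kN·m per $
  option D: M = 1.31 kN·m per $
Option X has the largest M.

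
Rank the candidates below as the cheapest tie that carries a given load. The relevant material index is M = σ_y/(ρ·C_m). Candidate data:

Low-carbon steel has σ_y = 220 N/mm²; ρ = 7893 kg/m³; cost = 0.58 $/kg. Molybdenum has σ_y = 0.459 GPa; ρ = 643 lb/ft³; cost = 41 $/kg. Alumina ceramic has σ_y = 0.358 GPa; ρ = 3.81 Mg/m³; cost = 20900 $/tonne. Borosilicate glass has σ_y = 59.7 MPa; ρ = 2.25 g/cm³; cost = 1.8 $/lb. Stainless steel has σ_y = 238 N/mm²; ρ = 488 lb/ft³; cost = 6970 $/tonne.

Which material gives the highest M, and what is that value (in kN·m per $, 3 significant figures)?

Convert each candidate to consistent units, then evaluate M:
  low-carbon steel: σ_y = 220.0 MPa, ρ = 7893 kg/m³, cost = 0.5800 $/kg
  molybdenum: σ_y = 459.0 MPa, ρ = 10300 kg/m³, cost = 41.00 $/kg
  alumina ceramic: σ_y = 358.0 MPa, ρ = 3810 kg/m³, cost = 20.90 $/kg
  borosilicate glass: σ_y = 59.70 MPa, ρ = 2250 kg/m³, cost = 3.968 $/kg
  stainless steel: σ_y = 238.0 MPa, ρ = 7817 kg/m³, cost = 6.970 $/kg
  low-carbon steel: M = 48.1 kN·m per $
  borosilicate glass: M = 6.69 kN·m per $
  alumina ceramic: M = 4.50 kN·m per $
  stainless steel: M = 4.37 kN·m per $
  molybdenum: M = 1.09 kN·m per $
Low-carbon steel ranks first.

low-carbon steel, M = 48.1 kN·m per $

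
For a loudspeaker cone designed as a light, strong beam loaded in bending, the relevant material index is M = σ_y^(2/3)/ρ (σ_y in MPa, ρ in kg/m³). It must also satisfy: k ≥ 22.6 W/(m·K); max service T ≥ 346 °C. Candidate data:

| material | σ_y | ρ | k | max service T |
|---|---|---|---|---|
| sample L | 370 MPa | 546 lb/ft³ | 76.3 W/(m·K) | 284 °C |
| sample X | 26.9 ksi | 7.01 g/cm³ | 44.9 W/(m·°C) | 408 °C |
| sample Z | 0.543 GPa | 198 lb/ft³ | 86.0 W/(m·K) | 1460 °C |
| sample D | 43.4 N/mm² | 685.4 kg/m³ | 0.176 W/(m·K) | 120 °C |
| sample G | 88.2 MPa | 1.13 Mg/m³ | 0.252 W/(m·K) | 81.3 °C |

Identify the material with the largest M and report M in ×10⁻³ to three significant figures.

sample Z, M = 21.0×10⁻³

Screen on constraints: k ≥ 22.6 W/(m·K); max service T ≥ 346 °C. Survivors: sample X, sample Z.
After converting to SI:
  sample X: σ_y = 185.5 MPa, ρ = 7010 kg/m³
  sample Z: σ_y = 543.0 MPa, ρ = 3172 kg/m³
  sample Z: M = 21.0×10⁻³
  sample X: M = 4.64×10⁻³
The maximum is for sample Z.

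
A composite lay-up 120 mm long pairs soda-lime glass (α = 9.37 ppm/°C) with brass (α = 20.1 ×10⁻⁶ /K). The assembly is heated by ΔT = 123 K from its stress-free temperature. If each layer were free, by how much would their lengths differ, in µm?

158 µm

Δα = |9.37 − 20.1|×10⁻⁶/K = 10.7×10⁻⁶/K.
ΔL_mismatch = Δα·L·ΔT = 10.7×10⁻⁶ × 120.0 mm × 123.0 K = 158 µm.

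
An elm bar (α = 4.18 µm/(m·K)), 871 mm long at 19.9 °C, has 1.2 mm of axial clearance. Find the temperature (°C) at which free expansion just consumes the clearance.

349 °C

α·L₀·ΔT = 1.2 mm ⇒ ΔT = 1.2 / (4.18×10⁻⁶ × 871.0) = 329.6 K.
T = 19.9 + 329.6 = 349.5 °C.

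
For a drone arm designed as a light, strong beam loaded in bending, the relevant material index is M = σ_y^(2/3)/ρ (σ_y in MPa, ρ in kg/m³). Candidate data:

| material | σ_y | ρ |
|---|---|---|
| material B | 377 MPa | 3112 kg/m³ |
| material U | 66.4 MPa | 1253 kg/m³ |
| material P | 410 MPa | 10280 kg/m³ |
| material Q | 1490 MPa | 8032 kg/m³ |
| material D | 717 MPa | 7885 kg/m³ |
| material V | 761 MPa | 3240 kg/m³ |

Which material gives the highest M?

Evaluate M for each candidate:
  material V: M = 25.7×10⁻³
  material B: M = 16.8×10⁻³
  material Q: M = 16.2×10⁻³
  material U: M = 13.1×10⁻³
  material D: M = 10.2×10⁻³
  material P: M = 5.37×10⁻³
Material V has the largest M.

material V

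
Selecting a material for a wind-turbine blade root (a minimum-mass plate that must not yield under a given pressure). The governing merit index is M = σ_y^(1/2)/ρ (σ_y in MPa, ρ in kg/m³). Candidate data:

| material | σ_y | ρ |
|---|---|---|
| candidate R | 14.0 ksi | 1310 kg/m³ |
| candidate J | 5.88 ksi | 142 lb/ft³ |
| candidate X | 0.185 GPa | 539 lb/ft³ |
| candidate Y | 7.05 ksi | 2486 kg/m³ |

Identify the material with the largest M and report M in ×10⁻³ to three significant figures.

candidate R, M = 7.50×10⁻³

Normalizing units and computing the index:
  candidate R: σ_y = 96.53 MPa, ρ = 1310 kg/m³
  candidate J: σ_y = 40.54 MPa, ρ = 2275 kg/m³
  candidate X: σ_y = 185.0 MPa, ρ = 8634 kg/m³
  candidate Y: σ_y = 48.61 MPa, ρ = 2486 kg/m³
  candidate R: M = 7.50×10⁻³
  candidate Y: M = 2.80×10⁻³
  candidate J: M = 2.80×10⁻³
  candidate X: M = 1.58×10⁻³
Candidate R ranks first.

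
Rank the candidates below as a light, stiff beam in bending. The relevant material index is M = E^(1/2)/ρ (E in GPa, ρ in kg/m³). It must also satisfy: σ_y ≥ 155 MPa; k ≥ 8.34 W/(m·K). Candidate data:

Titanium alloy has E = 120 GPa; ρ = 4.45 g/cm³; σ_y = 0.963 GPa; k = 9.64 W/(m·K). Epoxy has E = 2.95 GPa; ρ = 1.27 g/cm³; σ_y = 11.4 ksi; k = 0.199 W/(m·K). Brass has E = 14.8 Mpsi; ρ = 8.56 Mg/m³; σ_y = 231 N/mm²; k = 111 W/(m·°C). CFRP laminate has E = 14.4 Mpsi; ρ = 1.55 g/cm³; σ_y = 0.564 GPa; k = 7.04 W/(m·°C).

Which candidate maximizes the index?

titanium alloy

Screen on constraints: σ_y ≥ 155 MPa; k ≥ 8.34 W/(m·K). Survivors: titanium alloy, brass.
After converting to SI:
  titanium alloy: E = 120.0 GPa, ρ = 4450 kg/m³
  brass: E = 102.0 GPa, ρ = 8560 kg/m³
  titanium alloy: M = 2.46×10⁻³
  brass: M = 1.18×10⁻³
Titanium alloy has the largest M.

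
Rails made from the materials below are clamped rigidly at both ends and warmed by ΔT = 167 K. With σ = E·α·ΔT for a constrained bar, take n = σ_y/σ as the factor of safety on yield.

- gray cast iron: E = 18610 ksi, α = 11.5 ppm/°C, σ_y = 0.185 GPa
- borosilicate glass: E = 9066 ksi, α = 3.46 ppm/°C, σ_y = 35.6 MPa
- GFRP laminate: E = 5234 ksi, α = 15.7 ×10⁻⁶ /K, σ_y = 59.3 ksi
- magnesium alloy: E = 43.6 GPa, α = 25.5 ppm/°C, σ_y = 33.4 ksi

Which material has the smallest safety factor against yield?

With everything in SI (GPa, ×10⁻⁶/K, MPa):
  gray cast iron: E = 128.3, α = 11.5, σ_y = 185.0 → σ = 246 MPa, n = 0.751
  borosilicate glass: E = 62.51, α = 3.46, σ_y = 35.60 → σ = 36.1 MPa, n = 0.986
  GFRP laminate: E = 36.09, α = 15.7, σ_y = 408.9 → σ = 94.6 MPa, n = 4.32
  magnesium alloy: E = 43.60, α = 25.5, σ_y = 230.3 → σ = 186 MPa, n = 1.24
The minimum is gray cast iron at n = 0.751.

gray cast iron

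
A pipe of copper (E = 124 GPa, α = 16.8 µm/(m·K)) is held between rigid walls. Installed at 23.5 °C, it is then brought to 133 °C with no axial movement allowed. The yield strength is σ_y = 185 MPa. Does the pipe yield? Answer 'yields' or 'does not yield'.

yields

ΔT = 109.5 K. Constrained thermal stress σ = E·α·ΔT = 124.0×10³ MPa × 16.8×10⁻⁶ × 109.5 = 228 MPa (compressive).
Compare to σ_y = 185 MPa: σ ≥ σ_y, so it yields.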